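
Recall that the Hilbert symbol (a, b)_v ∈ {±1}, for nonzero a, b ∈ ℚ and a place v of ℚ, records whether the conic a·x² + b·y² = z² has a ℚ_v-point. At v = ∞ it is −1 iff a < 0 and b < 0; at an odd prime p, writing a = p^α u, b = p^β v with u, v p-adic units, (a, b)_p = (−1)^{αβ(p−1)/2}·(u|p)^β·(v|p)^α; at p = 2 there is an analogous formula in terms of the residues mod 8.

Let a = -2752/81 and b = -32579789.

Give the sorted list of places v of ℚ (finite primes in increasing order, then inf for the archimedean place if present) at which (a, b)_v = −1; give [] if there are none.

[29, inf]

Mod squares: a ≡ -43, b ≡ -32579789. Check v ∈ {∞, 2, 3, 11, 29, 41, 43, 47, 53}.
v=53: a=53^0·(≡38), b=53^1·(≡34) mod 53; (38|53)=+1, (34|53)=-1; (−1)^{0·1·26}·(+1)^1·(-1)^0 = +1.
v=∞: -43 < 0 and -32579789 < 0  ⇒  (a,b)_∞ = -1.
v=43: a=43^1·(≡30), b=43^0·(≡21) mod 43; (30|43)=-1, (21|43)=+1; (−1)^{1·0·21}·(-1)^0·(+1)^1 = +1.
v=11: a=11^0·(≡5), b=11^1·(≡6) mod 11; (5|11)=+1, (6|11)=-1; (−1)^{0·1·5}·(+1)^1·(-1)^0 = +1.
v=29: a=29^0·(≡14), b=29^1·(≡19) mod 29; (14|29)=-1, (19|29)=-1; (−1)^{0·1·14}·(-1)^1·(-1)^0 = -1.
v=3: a=3^-4·(≡2), b=3^0·(≡1) mod 3; (2|3)=-1, (1|3)=+1; (−1)^{-4·0·1}·(-1)^0·(+1)^-4 = +1.
v=41: a=41^0·(≡5), b=41^1·(≡33) mod 41; (5|41)=+1, (33|41)=+1; (−1)^{0·1·20}·(+1)^1·(+1)^0 = +1.
v=2: v_2(a)=6, v_2(b)=0; units ≡ 5, 3 (mod 8); ε·ε+αω+βω = 0·1+6·1+0·1 ≡ 0  ⇒  (a,b)_2 = +1.
v=47: a=47^0·(≡2), b=47^1·(≡16) mod 47; (2|47)=+1, (16|47)=+1; (−1)^{0·1·23}·(+1)^1·(+1)^0 = +1.
|Ram(-43, -32579789)| = 2, even; anisotropic at {29, ∞}.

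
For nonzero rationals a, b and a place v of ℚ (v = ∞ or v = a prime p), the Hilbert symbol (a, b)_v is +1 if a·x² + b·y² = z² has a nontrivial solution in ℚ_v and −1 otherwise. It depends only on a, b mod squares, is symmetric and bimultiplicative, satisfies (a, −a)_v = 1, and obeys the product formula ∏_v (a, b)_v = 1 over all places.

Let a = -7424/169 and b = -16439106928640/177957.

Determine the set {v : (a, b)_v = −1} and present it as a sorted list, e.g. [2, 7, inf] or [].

[2, 17, 29, inf]

(a, b) ≡ (-29, -32045) mod (ℚ^×)²; places V = {2, 3, 5, 11, 13, 17, 29, ∞}.
(a,b)_11: α=0, u≡3; β=2, v≡1 (mod 11); (3|11)=+1, (1|11)=+1; sign (−1)^0·+1^2·+1^0 = +1.
(a,b)_29: α=1, u≡28; β=3, v≡17 (mod 29); (28|29)=+1, (17|29)=-1; sign (−1)^0·+1^3·-1^1 = -1.
(a,b)_17: α=0, u≡12; β=1, v≡9 (mod 17); (12|17)=-1, (9|17)=+1; sign (−1)^0·-1^1·+1^0 = -1.
(a,b)_3: α=0, u≡1; β=-4, v≡1 (mod 3); (1|3)=+1, (1|3)=+1; sign (−1)^0·+1^-4·+1^0 = +1.
(a,b)_5: α=0, u≡4; β=1, v≡1 (mod 5); (4|5)=+1, (1|5)=+1; sign (−1)^0·+1^1·+1^0 = +1.
(a,b)_13: α=-2, u≡12; β=-3, v≡11 (mod 13); (12|13)=+1, (11|13)=-1; sign (−1)^0·+1^-3·-1^-2 = +1.
(a,b)_2: α=8, β=16; u≡3, v≡3 (mod 8); ε(u)ε(v)=1·1, αω(v)=8·1, βω(u)=16·1; sum ≡ 1  ⇒  -1.
(a,b)_∞: sgn(-29)=−, sgn(-32045)=−, so -1.
(-29, -32045 / ℚ) ramifies at {2, 17, 29, ∞}: a division algebra.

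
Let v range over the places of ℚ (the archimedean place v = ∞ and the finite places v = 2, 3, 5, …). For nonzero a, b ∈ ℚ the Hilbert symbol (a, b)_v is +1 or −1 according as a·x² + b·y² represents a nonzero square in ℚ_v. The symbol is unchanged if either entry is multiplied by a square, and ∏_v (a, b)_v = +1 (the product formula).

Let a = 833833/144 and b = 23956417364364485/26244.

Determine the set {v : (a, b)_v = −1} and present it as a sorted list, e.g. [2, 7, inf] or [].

(a, b) ≡ (17017, 85085) mod (ℚ^×)²; places V = {2, 3, 5, 7, 11, 13, 17, ∞}.
(a,b)_2: α=-4, β=-2; u≡1, v≡5 (mod 8); ε(u)ε(v)=0·0, αω(v)=-4·1, βω(u)=-2·0; sum ≡ 0  ⇒  +1.
(a,b)_∞: sgn(17017)=+, sgn(85085)=+, so +1.
(a,b)_17: α=1, u≡9; β=3, v≡11 (mod 17); (9|17)=+1, (11|17)=-1; sign (−1)^0·+1^3·-1^1 = -1.
(a,b)_7: α=3, u≡4; β=9, v≡6 (mod 7); (4|7)=+1, (6|7)=-1; sign (−1)^1·+1^9·-1^3 = +1.
(a,b)_11: α=1, u≡2; β=1, v≡2 (mod 11); (2|11)=-1, (2|11)=-1; sign (−1)^1·-1^1·-1^1 = -1.
(a,b)_13: α=1, u≡12; β=3, v≡8 (mod 13); (12|13)=+1, (8|13)=-1; sign (−1)^0·+1^3·-1^1 = -1.
(a,b)_3: α=-2, u≡1; β=-8, v≡2 (mod 3); (1|3)=+1, (2|3)=-1; sign (−1)^0·+1^-8·-1^-2 = +1.
(a,b)_5: α=0, u≡2; β=1, v≡3 (mod 5); (2|5)=-1, (3|5)=-1; sign (−1)^0·-1^1·-1^0 = -1.
|Ram(17017, 85085)| = 4, even; anisotropic at {5, 11, 13, 17}.

[5, 11, 13, 17]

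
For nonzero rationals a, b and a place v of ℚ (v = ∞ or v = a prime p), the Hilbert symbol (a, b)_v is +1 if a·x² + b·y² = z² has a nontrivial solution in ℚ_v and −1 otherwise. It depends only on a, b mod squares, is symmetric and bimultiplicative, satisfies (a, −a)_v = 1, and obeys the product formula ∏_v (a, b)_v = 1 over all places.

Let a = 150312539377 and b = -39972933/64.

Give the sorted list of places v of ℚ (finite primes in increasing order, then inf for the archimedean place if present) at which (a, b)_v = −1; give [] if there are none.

(a, b) ≡ (520112593, -493493) mod (ℚ^×)²; places V = {2, 3, 7, 11, 13, 17, 19, 23, 29, 41, ∞}.
(a,b)_2: α=0, β=-6; u≡1, v≡3 (mod 8); ε(u)ε(v)=0·1, αω(v)=0·1, βω(u)=-6·0; sum ≡ 0  ⇒  +1.
(a,b)_3: α=0, u≡1; β=4, v≡1 (mod 3); (1|3)=+1, (1|3)=+1; sign (−1)^0·+1^4·+1^0 = +1.
(a,b)_19: α=1, u≡8; β=0, v≡12 (mod 19); (8|19)=-1, (12|19)=-1; sign (−1)^0·-1^0·-1^1 = -1.
(a,b)_41: α=1, u≡13; β=0, v≡15 (mod 41); (13|41)=-1, (15|41)=-1; sign (−1)^0·-1^0·-1^1 = -1.
(a,b)_29: α=1, u≡17; β=1, v≡23 (mod 29); (17|29)=-1, (23|29)=+1; sign (−1)^0·-1^1·+1^1 = -1.
(a,b)_17: α=2, u≡7; β=1, v≡7 (mod 17); (7|17)=-1, (7|17)=-1; sign (−1)^0·-1^1·-1^2 = -1.
(a,b)_13: α=1, u≡12; β=1, v≡3 (mod 13); (12|13)=+1, (3|13)=+1; sign (−1)^0·+1^1·+1^1 = +1.
(a,b)_∞: sgn(520112593)=+, sgn(-493493)=−, so +1.
(a,b)_23: α=1, u≡21; β=0, v≡12 (mod 23); (21|23)=-1, (12|23)=+1; sign (−1)^0·-1^0·+1^1 = +1.
(a,b)_7: α=1, u≡3; β=1, v≡6 (mod 7); (3|7)=-1, (6|7)=-1; sign (−1)^1·-1^1·-1^1 = -1.
(a,b)_11: α=1, u≡6; β=1, v≡10 (mod 11); (6|11)=-1, (10|11)=-1; sign (−1)^1·-1^1·-1^1 = -1.
(520112593, -493493 / ℚ) ramifies at {7, 11, 17, 19, 29, 41}: a division algebra.

[7, 11, 17, 19, 29, 41]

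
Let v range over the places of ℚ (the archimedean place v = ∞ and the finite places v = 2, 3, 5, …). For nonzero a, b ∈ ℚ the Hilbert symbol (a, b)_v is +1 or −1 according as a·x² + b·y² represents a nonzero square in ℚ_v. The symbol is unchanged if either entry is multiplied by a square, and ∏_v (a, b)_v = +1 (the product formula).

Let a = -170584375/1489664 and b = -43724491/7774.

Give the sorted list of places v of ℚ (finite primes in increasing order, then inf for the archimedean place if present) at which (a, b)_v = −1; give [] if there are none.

[11, 17, 23, inf]

Mod squares: a ≡ -17765, b ≡ -874. Check v ∈ {∞, 2, 5, 11, 13, 17, 19, 23, 37, 41}.
v=19: a=19^1·(≡3), b=19^1·(≡16) mod 19; (3|19)=-1, (16|19)=+1; (−1)^{1·1·9}·(-1)^1·(+1)^1 = +1.
v=37: a=37^0·(≡29), b=37^2·(≡35) mod 37; (29|37)=-1, (35|37)=-1; (−1)^{0·2·18}·(-1)^2·(-1)^0 = +1.
v=41: a=41^0·(≡13), b=41^2·(≡19) mod 41; (13|41)=-1, (19|41)=-1; (−1)^{0·2·20}·(-1)^2·(-1)^0 = +1.
v=13: a=13^2·(≡7), b=13^-2·(≡3) mod 13; (7|13)=-1, (3|13)=+1; (−1)^{2·-2·6}·(-1)^-2·(+1)^2 = +1.
v=5: a=5^5·(≡2), b=5^0·(≡1) mod 5; (2|5)=-1, (1|5)=+1; (−1)^{5·0·2}·(-1)^0·(+1)^5 = +1.
v=23: a=23^-2·(≡7), b=23^-1·(≡6) mod 23; (7|23)=-1, (6|23)=+1; (−1)^{-2·-1·11}·(-1)^-1·(+1)^-2 = -1.
v=17: a=17^1·(≡9), b=17^0·(≡14) mod 17; (9|17)=+1, (14|17)=-1; (−1)^{1·0·8}·(+1)^0·(-1)^1 = -1.
v=∞: -17765 < 0 and -874 < 0  ⇒  (a,b)_∞ = -1.
v=11: a=11^-1·(≡2), b=11^0·(≡10) mod 11; (2|11)=-1, (10|11)=-1; (−1)^{-1·0·5}·(-1)^0·(-1)^-1 = -1.
v=2: v_2(a)=-8, v_2(b)=-1; units ≡ 3, 3 (mod 8); ε·ε+αω+βω = 1·1+-8·1+-1·1 ≡ 0  ⇒  (a,b)_2 = +1.
|Ram(-17765, -874)| = 4, even; anisotropic at {11, 17, 23, ∞}.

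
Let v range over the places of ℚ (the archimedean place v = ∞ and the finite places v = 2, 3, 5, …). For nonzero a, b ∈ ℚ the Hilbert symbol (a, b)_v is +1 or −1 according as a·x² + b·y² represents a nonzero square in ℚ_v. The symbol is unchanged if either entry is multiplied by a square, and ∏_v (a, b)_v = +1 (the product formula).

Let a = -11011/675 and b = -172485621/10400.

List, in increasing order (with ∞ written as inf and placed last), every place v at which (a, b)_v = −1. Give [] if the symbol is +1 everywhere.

(a, b) ≡ (-273, -34034) mod (ℚ^×)²; places V = {2, 3, 5, 7, 11, 13, 17, ∞}.
(a,b)_7: α=1, u≡3; β=1, v≡6 (mod 7); (3|7)=-1, (6|7)=-1; sign (−1)^1·-1^1·-1^1 = -1.
(a,b)_17: α=0, u≡16; β=1, v≡13 (mod 17); (16|17)=+1, (13|17)=+1; sign (−1)^0·+1^1·+1^0 = +1.
(a,b)_∞: sgn(-273)=−, sgn(-34034)=−, so -1.
(a,b)_13: α=1, u≡2; β=-1, v≡8 (mod 13); (2|13)=-1, (8|13)=-1; sign (−1)^0·-1^-1·-1^1 = +1.
(a,b)_11: α=2, u≡2; β=5, v≡8 (mod 11); (2|11)=-1, (8|11)=-1; sign (−1)^0·-1^5·-1^2 = -1.
(a,b)_3: α=-3, u≡2; β=2, v≡1 (mod 3); (2|3)=-1, (1|3)=+1; sign (−1)^0·-1^2·+1^-3 = +1.
(a,b)_5: α=-2, u≡2; β=-2, v≡4 (mod 5); (2|5)=-1, (4|5)=+1; sign (−1)^0·-1^-2·+1^-2 = +1.
(a,b)_2: α=0, β=-5; u≡7, v≡7 (mod 8); ε(u)ε(v)=1·1, αω(v)=0·0, βω(u)=-5·0; sum ≡ 1  ⇒  -1.
(-273, -34034 / ℚ) ramifies at {2, 7, 11, ∞}: a division algebra.

[2, 7, 11, inf]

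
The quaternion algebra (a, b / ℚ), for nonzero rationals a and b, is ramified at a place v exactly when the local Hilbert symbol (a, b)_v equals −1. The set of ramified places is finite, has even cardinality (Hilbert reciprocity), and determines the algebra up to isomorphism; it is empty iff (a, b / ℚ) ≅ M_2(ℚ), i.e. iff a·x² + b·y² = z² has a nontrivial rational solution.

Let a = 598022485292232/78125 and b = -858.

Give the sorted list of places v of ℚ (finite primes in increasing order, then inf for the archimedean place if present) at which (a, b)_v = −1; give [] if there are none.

[3, 5, 7, 11]

Mod squares: a ≡ 10010, b ≡ -858. Check v ∈ {∞, 2, 3, 5, 7, 11, 13}.
v=13: a=13^5·(≡1), b=13^1·(≡12) mod 13; (1|13)=+1, (12|13)=+1; (−1)^{5·1·6}·(+1)^1·(+1)^5 = +1.
v=2: v_2(a)=3, v_2(b)=1; units ≡ 5, 3 (mod 8); ε·ε+αω+βω = 0·1+3·1+1·1 ≡ 0  ⇒  (a,b)_2 = +1.
v=5: a=5^-7·(≡2), b=5^0·(≡2) mod 5; (2|5)=-1, (2|5)=-1; (−1)^{-7·0·2}·(-1)^0·(-1)^-7 = -1.
v=7: a=7^5·(≡1), b=7^0·(≡3) mod 7; (1|7)=+1, (3|7)=-1; (−1)^{5·0·3}·(+1)^0·(-1)^5 = -1.
v=3: a=3^2·(≡2), b=3^1·(≡2) mod 3; (2|3)=-1, (2|3)=-1; (−1)^{2·1·1}·(-1)^1·(-1)^2 = -1.
v=∞: 10010 > 0 and -858 < 0  ⇒  (a,b)_∞ = +1.
v=11: a=11^3·(≡2), b=11^1·(≡10) mod 11; (2|11)=-1, (10|11)=-1; (−1)^{3·1·5}·(-1)^1·(-1)^3 = -1.
Ram(10010, -858) = {3, 5, 7, 11}; no ℚ_3-point on the conic.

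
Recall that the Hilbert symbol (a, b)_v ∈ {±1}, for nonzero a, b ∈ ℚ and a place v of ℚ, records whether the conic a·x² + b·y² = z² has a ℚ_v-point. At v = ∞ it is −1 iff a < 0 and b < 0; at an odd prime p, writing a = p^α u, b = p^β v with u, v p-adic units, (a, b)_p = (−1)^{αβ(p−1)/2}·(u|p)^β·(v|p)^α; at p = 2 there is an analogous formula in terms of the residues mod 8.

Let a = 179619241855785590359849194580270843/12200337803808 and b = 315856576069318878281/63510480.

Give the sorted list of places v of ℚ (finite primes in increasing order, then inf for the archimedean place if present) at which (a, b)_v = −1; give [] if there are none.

(a, b) ≡ (1110854, 3739405) mod (ℚ^×)²; places V = {2, 3, 5, 7, 11, 17, 19, 23, 29, 31, 37, 41, ∞}.
(a,b)_37: α=6, u≡11; β=3, v≡2 (mod 37); (11|37)=+1, (2|37)=-1; sign (−1)^0·+1^3·-1^6 = +1.
(a,b)_23: α=3, u≡5; β=2, v≡22 (mod 23); (5|23)=-1, (22|23)=-1; sign (−1)^0·-1^2·-1^3 = -1.
(a,b)_17: α=2, u≡5; β=1, v≡8 (mod 17); (5|17)=-1, (8|17)=+1; sign (−1)^0·-1^1·+1^2 = -1.
(a,b)_11: α=-4, u≡2; β=-2, v≡7 (mod 11); (2|11)=-1, (7|11)=-1; sign (−1)^0·-1^-2·-1^-4 = +1.
(a,b)_41: α=5, u≡28; β=3, v≡9 (mod 41); (28|41)=-1, (9|41)=+1; sign (−1)^0·-1^3·+1^5 = -1.
(a,b)_∞: sgn(1110854)=+, sgn(3739405)=+, so +1.
(a,b)_31: α=3, u≡26; β=2, v≡6 (mod 31); (26|31)=-1, (6|31)=-1; sign (−1)^0·-1^2·-1^3 = -1.
(a,b)_7: α=-2, u≡6; β=0, v≡6 (mod 7); (6|7)=-1, (6|7)=-1; sign (−1)^0·-1^0·-1^-2 = +1.
(a,b)_29: α=2, u≡20; β=1, v≡10 (mod 29); (20|29)=+1, (10|29)=-1; sign (−1)^0·+1^1·-1^2 = +1.
(a,b)_5: α=0, u≡1; β=-1, v≡1 (mod 5); (1|5)=+1, (1|5)=+1; sign (−1)^0·+1^-1·+1^0 = +1.
(a,b)_3: α=-12, u≡2; β=-8, v≡1 (mod 3); (2|3)=-1, (1|3)=+1; sign (−1)^0·-1^-8·+1^-12 = +1.
(a,b)_2: α=-5, β=-4; u≡3, v≡5 (mod 8); ε(u)ε(v)=1·0, αω(v)=-5·1, βω(u)=-4·1; sum ≡ 1  ⇒  -1.
(a,b)_19: α=3, u≡8; β=2, v≡12 (mod 19); (8|19)=-1, (12|19)=-1; sign (−1)^0·-1^2·-1^3 = -1.
(1110854, 3739405 / ℚ) ramifies at {2, 17, 19, 23, 31, 41}: a division algebra.

[2, 17, 19, 23, 31, 41]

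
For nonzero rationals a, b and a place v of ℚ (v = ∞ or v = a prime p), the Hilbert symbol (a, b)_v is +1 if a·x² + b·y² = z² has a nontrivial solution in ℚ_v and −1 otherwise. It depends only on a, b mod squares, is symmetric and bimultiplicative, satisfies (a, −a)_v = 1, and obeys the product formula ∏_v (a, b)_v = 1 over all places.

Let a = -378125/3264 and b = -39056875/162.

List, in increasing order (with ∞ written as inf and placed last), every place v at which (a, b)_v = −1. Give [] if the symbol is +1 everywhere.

[5, 13, 23, inf]

(a, b) ≡ (-255, -124982) mod (ℚ^×)²; places V = {2, 3, 5, 11, 13, 17, 19, 23, ∞}.
(a,b)_19: α=0, u≡11; β=1, v≡8 (mod 19); (11|19)=+1, (8|19)=-1; sign (−1)^0·+1^1·-1^0 = +1.
(a,b)_23: α=0, u≡14; β=1, v≡11 (mod 23); (14|23)=-1, (11|23)=-1; sign (−1)^0·-1^1·-1^0 = -1.
(a,b)_11: α=2, u≡4; β=1, v≡4 (mod 11); (4|11)=+1, (4|11)=+1; sign (−1)^0·+1^1·+1^2 = +1.
(a,b)_3: α=-1, u≡2; β=-4, v≡1 (mod 3); (2|3)=-1, (1|3)=+1; sign (−1)^0·-1^-4·+1^-1 = +1.
(a,b)_2: α=-6, β=-1; u≡1, v≡5 (mod 8); ε(u)ε(v)=0·0, αω(v)=-6·1, βω(u)=-1·0; sum ≡ 0  ⇒  +1.
(a,b)_∞: sgn(-255)=−, sgn(-124982)=−, so -1.
(a,b)_5: α=5, u≡1; β=4, v≡2 (mod 5); (1|5)=+1, (2|5)=-1; sign (−1)^0·+1^4·-1^5 = -1.
(a,b)_13: α=0, u≡6; β=1, v≡7 (mod 13); (6|13)=-1, (7|13)=-1; sign (−1)^0·-1^1·-1^0 = -1.
(a,b)_17: α=-1, u≡8; β=0, v≡9 (mod 17); (8|17)=+1, (9|17)=+1; sign (−1)^0·+1^0·+1^-1 = +1.
|Ram(-255, -124982)| = 4, even; anisotropic at {5, 13, 23, ∞}.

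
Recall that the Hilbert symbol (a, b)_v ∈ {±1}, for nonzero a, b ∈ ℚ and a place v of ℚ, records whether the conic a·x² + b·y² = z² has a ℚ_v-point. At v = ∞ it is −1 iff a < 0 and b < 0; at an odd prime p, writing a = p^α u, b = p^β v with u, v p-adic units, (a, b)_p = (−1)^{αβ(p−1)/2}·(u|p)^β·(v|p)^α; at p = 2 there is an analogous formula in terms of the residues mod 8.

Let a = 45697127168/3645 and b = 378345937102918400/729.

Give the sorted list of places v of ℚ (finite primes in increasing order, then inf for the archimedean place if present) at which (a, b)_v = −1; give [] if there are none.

[2, 11, 17, 23]

(a, b) ≡ (150535, 11) mod (ℚ^×)²; places V = {2, 3, 5, 7, 11, 17, 23, ∞}.
(a,b)_∞: sgn(150535)=+, sgn(11)=+, so +1.
(a,b)_7: α=3, u≡2; β=4, v≡4 (mod 7); (2|7)=+1, (4|7)=+1; sign (−1)^0·+1^4·+1^3 = +1.
(a,b)_11: α=3, u≡9; β=5, v≡5 (mod 11); (9|11)=+1, (5|11)=+1; sign (−1)^1·+1^5·+1^3 = -1.
(a,b)_23: α=1, u≡9; β=2, v≡21 (mod 23); (9|23)=+1, (21|23)=-1; sign (−1)^0·+1^2·-1^1 = -1.
(a,b)_3: α=-6, u≡1; β=-6, v≡2 (mod 3); (1|3)=+1, (2|3)=-1; sign (−1)^0·+1^-6·-1^-6 = +1.
(a,b)_17: α=1, u≡8; β=2, v≡3 (mod 17); (8|17)=+1, (3|17)=-1; sign (−1)^0·+1^2·-1^1 = -1.
(a,b)_5: α=-1, u≡2; β=2, v≡4 (mod 5); (2|5)=-1, (4|5)=+1; sign (−1)^0·-1^2·+1^-1 = +1.
(a,b)_2: α=8, β=8; u≡7, v≡3 (mod 8); ε(u)ε(v)=1·1, αω(v)=8·1, βω(u)=8·0; sum ≡ 1  ⇒  -1.
Ram(150535, 11) = {2, 11, 17, 23}; no ℚ_2-point on the conic.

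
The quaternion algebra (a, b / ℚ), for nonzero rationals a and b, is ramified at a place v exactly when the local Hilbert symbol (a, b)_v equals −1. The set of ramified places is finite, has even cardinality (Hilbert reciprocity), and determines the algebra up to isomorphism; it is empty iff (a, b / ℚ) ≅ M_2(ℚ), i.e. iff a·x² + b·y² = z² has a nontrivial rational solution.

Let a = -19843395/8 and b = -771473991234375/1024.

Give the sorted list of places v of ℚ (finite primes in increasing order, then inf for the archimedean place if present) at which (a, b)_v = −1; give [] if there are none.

(a, b) ≡ (-390, -319) mod (ℚ^×)²; places V = {2, 3, 5, 11, 13, 29, ∞}.
(a,b)_11: α=2, u≡6; β=3, v≡3 (mod 11); (6|11)=-1, (3|11)=+1; sign (−1)^0·-1^3·+1^2 = -1.
(a,b)_3: α=1, u≡2; β=2, v≡2 (mod 3); (2|3)=-1, (2|3)=-1; sign (−1)^0·-1^2·-1^1 = -1.
(a,b)_13: α=1, u≡4; β=2, v≡11 (mod 13); (4|13)=+1, (11|13)=-1; sign (−1)^0·+1^2·-1^1 = -1.
(a,b)_∞: sgn(-390)=−, sgn(-319)=−, so -1.
(a,b)_2: α=-3, β=-10; u≡5, v≡1 (mod 8); ε(u)ε(v)=0·0, αω(v)=-3·0, βω(u)=-10·1; sum ≡ 0  ⇒  +1.
(a,b)_29: α=2, u≡5; β=3, v≡3 (mod 29); (5|29)=+1, (3|29)=-1; sign (−1)^0·+1^3·-1^2 = +1.
(a,b)_5: α=1, u≡2; β=6, v≡4 (mod 5); (2|5)=-1, (4|5)=+1; sign (−1)^0·-1^6·+1^1 = +1.
(-390, -319 / ℚ) ramifies at {3, 11, 13, ∞}: a division algebra.

[3, 11, 13, inf]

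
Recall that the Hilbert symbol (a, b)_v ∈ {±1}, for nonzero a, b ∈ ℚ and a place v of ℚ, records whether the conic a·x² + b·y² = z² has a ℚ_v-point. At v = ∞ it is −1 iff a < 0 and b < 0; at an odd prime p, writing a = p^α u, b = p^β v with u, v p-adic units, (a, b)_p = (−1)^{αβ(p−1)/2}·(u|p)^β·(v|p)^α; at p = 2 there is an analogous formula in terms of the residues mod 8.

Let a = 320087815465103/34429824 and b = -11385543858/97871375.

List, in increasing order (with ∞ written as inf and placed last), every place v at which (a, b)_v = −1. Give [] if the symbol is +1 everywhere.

Mod squares: a ≡ 11362, b ≡ -2897310. Check v ∈ {∞, 2, 3, 5, 7, 11, 13, 17, 19, 23, 29, 47}.
v=29: a=29^2·(≡22), b=29^-2·(≡9) mod 29; (22|29)=+1, (9|29)=+1; (−1)^{2·-2·14}·(+1)^-2·(+1)^2 = +1.
v=19: a=19^-1·(≡9), b=19^-1·(≡9) mod 19; (9|19)=+1, (9|19)=+1; (−1)^{-1·-1·9}·(+1)^-1·(+1)^-1 = -1.
v=2: v_2(a)=-7, v_2(b)=1; units ≡ 1, 1 (mod 8); ε·ε+αω+βω = 0·0+-7·0+1·0 ≡ 0  ⇒  (a,b)_2 = +1.
v=47: a=47^2·(≡20), b=47^2·(≡22) mod 47; (20|47)=-1, (22|47)=-1; (−1)^{2·2·23}·(-1)^2·(-1)^2 = +1.
v=23: a=23^3·(≡15), b=23^1·(≡16) mod 23; (15|23)=-1, (16|23)=+1; (−1)^{3·1·11}·(-1)^1·(+1)^3 = +1.
v=11: a=11^-2·(≡10), b=11^0·(≡6) mod 11; (10|11)=-1, (6|11)=-1; (−1)^{-2·0·5}·(-1)^0·(-1)^-2 = +1.
v=13: a=13^-1·(≡1), b=13^3·(≡8) mod 13; (1|13)=+1, (8|13)=-1; (−1)^{-1·3·6}·(+1)^3·(-1)^-1 = -1.
v=17: a=17^2·(≡3), b=17^1·(≡12) mod 17; (3|17)=-1, (12|17)=-1; (−1)^{2·1·8}·(-1)^1·(-1)^2 = -1.
v=5: a=5^0·(≡2), b=5^-3·(≡2) mod 5; (2|5)=-1, (2|5)=-1; (−1)^{0·-3·2}·(-1)^-3·(-1)^0 = -1.
v=∞: 11362 > 0 and -2897310 < 0  ⇒  (a,b)_∞ = +1.
v=3: a=3^-2·(≡1), b=3^1·(≡2) mod 3; (1|3)=+1, (2|3)=-1; (−1)^{-2·1·1}·(+1)^1·(-1)^-2 = +1.
v=7: a=7^2·(≡4), b=7^-2·(≡2) mod 7; (4|7)=+1, (2|7)=+1; (−1)^{2·-2·3}·(+1)^-2·(+1)^2 = +1.
(11362, -2897310 / ℚ) ramifies at {5, 13, 17, 19}: a division algebra.

[5, 13, 17, 19]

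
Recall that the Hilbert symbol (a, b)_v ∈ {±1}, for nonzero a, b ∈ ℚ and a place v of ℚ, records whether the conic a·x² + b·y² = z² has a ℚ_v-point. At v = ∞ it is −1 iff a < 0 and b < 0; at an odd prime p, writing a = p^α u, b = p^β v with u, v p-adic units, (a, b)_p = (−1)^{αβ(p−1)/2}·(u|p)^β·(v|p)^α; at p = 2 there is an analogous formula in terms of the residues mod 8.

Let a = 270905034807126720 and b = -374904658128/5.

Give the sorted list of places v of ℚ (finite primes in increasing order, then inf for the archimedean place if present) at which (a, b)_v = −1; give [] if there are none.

Mod squares: a ≡ 12155, b ≡ -8273265. Check v ∈ {∞, 2, 3, 5, 7, 11, 13, 17, 19, 29}.
v=17: a=17^3·(≡13), b=17^2·(≡10) mod 17; (13|17)=+1, (10|17)=-1; (−1)^{3·2·8}·(+1)^2·(-1)^3 = -1.
v=11: a=11^1·(≡5), b=11^1·(≡8) mod 11; (5|11)=+1, (8|11)=-1; (−1)^{1·1·5}·(+1)^1·(-1)^1 = +1.
v=29: a=29^2·(≡1), b=29^1·(≡26) mod 29; (1|29)=+1, (26|29)=-1; (−1)^{2·1·14}·(+1)^1·(-1)^2 = +1.
v=7: a=7^2·(≡5), b=7^3·(≡6) mod 7; (5|7)=-1, (6|7)=-1; (−1)^{2·3·3}·(-1)^3·(-1)^2 = -1.
v=2: v_2(a)=6, v_2(b)=4; units ≡ 3, 7 (mod 8); ε·ε+αω+βω = 1·1+6·0+4·1 ≡ 1  ⇒  (a,b)_2 = -1.
v=∞: 12155 > 0 and -8273265 < 0  ⇒  (a,b)_∞ = +1.
v=5: a=5^1·(≡4), b=5^-1·(≡2) mod 5; (4|5)=+1, (2|5)=-1; (−1)^{1·-1·2}·(+1)^-1·(-1)^1 = -1.
v=19: a=19^2·(≡13), b=19^1·(≡17) mod 19; (13|19)=-1, (17|19)=+1; (−1)^{2·1·9}·(-1)^1·(+1)^2 = -1.
v=3: a=3^4·(≡2), b=3^1·(≡1) mod 3; (2|3)=-1, (1|3)=+1; (−1)^{4·1·1}·(-1)^1·(+1)^4 = -1.
v=13: a=13^1·(≡1), b=13^1·(≡10) mod 13; (1|13)=+1, (10|13)=+1; (−1)^{1·1·6}·(+1)^1·(+1)^1 = +1.
Ram(12155, -8273265) = {2, 3, 5, 7, 17, 19}; no ℚ_2-point on the conic.

[2, 3, 5, 7, 17, 19]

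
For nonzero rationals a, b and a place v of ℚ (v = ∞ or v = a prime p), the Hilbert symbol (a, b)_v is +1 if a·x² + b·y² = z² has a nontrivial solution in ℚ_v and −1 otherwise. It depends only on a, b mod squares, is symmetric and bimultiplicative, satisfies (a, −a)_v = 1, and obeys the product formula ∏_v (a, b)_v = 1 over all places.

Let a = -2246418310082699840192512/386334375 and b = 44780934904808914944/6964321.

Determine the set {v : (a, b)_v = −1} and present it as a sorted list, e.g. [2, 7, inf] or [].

Mod squares: a ≡ -330, b ≡ 19. Check v ∈ {∞, 2, 3, 5, 7, 11, 13, 19, 29, 37, 47}.
v=7: a=7^-2·(≡3), b=7^-2·(≡6) mod 7; (3|7)=-1, (6|7)=-1; (−1)^{-2·-2·3}·(-1)^-2·(-1)^-2 = +1.
v=29: a=29^-2·(≡26), b=29^-2·(≡12) mod 29; (26|29)=-1, (12|29)=-1; (−1)^{-2·-2·14}·(-1)^-2·(-1)^-2 = +1.
v=3: a=3^-1·(≡1), b=3^2·(≡1) mod 3; (1|3)=+1, (1|3)=+1; (−1)^{-1·2·1}·(+1)^2·(+1)^-1 = +1.
v=47: a=47^2·(≡13), b=47^2·(≡41) mod 47; (13|47)=-1, (41|47)=-1; (−1)^{2·2·23}·(-1)^2·(-1)^2 = +1.
v=5: a=5^-5·(≡4), b=5^0·(≡4) mod 5; (4|5)=+1, (4|5)=+1; (−1)^{-5·0·2}·(+1)^0·(+1)^-5 = +1.
v=13: a=13^0·(≡2), b=13^-2·(≡11) mod 13; (2|13)=-1, (11|13)=-1; (−1)^{0·-2·6}·(-1)^-2·(-1)^0 = +1.
v=∞: -330 < 0 and 19 > 0  ⇒  (a,b)_∞ = +1.
v=37: a=37^0·(≡3), b=37^2·(≡22) mod 37; (3|37)=+1, (22|37)=-1; (−1)^{0·2·18}·(+1)^2·(-1)^0 = +1.
v=19: a=19^6·(≡18), b=19^3·(≡11) mod 19; (18|19)=-1, (11|19)=+1; (−1)^{6·3·9}·(-1)^3·(+1)^6 = -1.
v=11: a=11^5·(≡1), b=11^4·(≡6) mod 11; (1|11)=+1, (6|11)=-1; (−1)^{5·4·5}·(+1)^4·(-1)^5 = -1.
v=2: v_2(a)=27, v_2(b)=14; units ≡ 3, 3 (mod 8); ε·ε+αω+βω = 1·1+27·1+14·1 ≡ 0  ⇒  (a,b)_2 = +1.
|Ram(-330, 19)| = 2, even; anisotropic at {11, 19}.

[11, 19]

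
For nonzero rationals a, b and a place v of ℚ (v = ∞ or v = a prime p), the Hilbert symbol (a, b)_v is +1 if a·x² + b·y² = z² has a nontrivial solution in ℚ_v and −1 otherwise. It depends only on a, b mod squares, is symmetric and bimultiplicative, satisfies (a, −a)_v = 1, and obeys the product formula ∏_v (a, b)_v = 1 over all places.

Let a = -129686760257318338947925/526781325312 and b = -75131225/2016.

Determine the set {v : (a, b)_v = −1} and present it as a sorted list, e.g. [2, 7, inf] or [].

Mod squares: a ≡ -26, b ≡ -79534. Check v ∈ {∞, 2, 3, 5, 7, 11, 13, 17, 19, 23}.
v=17: a=17^4·(≡9), b=17^0·(≡2) mod 17; (9|17)=+1, (2|17)=+1; (−1)^{4·0·8}·(+1)^0·(+1)^4 = +1.
v=5: a=5^2·(≡4), b=5^2·(≡1) mod 5; (4|5)=+1, (1|5)=+1; (−1)^{2·2·2}·(+1)^2·(+1)^2 = +1.
v=13: a=13^3·(≡7), b=13^1·(≡7) mod 13; (7|13)=-1, (7|13)=-1; (−1)^{3·1·6}·(-1)^1·(-1)^3 = +1.
v=11: a=11^-2·(≡6), b=11^0·(≡6) mod 11; (6|11)=-1, (6|11)=-1; (−1)^{-2·0·5}·(-1)^0·(-1)^-2 = +1.
v=2: v_2(a)=-13, v_2(b)=-5; units ≡ 3, 1 (mod 8); ε·ε+αω+βω = 1·0+-13·0+-5·1 ≡ 1  ⇒  (a,b)_2 = -1.
v=7: a=7^0·(≡1), b=7^-1·(≡6) mod 7; (1|7)=+1, (6|7)=-1; (−1)^{0·-1·3}·(+1)^-1·(-1)^0 = +1.
v=3: a=3^-12·(≡1), b=3^-2·(≡2) mod 3; (1|3)=+1, (2|3)=-1; (−1)^{-12·-2·1}·(+1)^-2·(-1)^-12 = +1.
v=19: a=19^2·(≡18), b=19^1·(≡12) mod 19; (18|19)=-1, (12|19)=-1; (−1)^{2·1·9}·(-1)^1·(-1)^2 = -1.
v=23: a=23^8·(≡11), b=23^3·(≡10) mod 23; (11|23)=-1, (10|23)=-1; (−1)^{8·3·11}·(-1)^3·(-1)^8 = -1.
v=∞: -26 < 0 and -79534 < 0  ⇒  (a,b)_∞ = -1.
(-26, -79534 / ℚ) ramifies at {2, 19, 23, ∞}: a division algebra.

[2, 19, 23, inf]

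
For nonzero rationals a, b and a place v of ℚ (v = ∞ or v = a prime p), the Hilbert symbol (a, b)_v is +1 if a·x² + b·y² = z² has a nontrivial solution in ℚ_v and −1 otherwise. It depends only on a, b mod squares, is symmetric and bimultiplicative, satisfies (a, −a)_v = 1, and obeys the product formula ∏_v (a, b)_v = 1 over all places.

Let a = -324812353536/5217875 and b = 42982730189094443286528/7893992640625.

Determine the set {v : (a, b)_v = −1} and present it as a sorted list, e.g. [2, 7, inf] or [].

(a, b) ≡ (-1110265, 33) mod (ℚ^×)²; places V = {2, 3, 5, 7, 11, 13, 19, 29, 31, ∞}.
(a,b)_∞: sgn(-1110265)=−, sgn(33)=+, so +1.
(a,b)_29: α=1, u≡6; β=2, v≡6 (mod 29); (6|29)=+1, (6|29)=+1; sign (−1)^0·+1^2·+1^1 = +1.
(a,b)_5: α=-3, u≡3; β=-6, v≡2 (mod 5); (3|5)=-1, (2|5)=-1; sign (−1)^0·-1^-6·-1^-3 = -1.
(a,b)_19: α=-1, u≡4; β=-2, v≡15 (mod 19); (4|19)=+1, (15|19)=-1; sign (−1)^0·+1^-2·-1^-1 = -1.
(a,b)_13: α=-3, u≡2; β=-4, v≡7 (mod 13); (2|13)=-1, (7|13)=-1; sign (−1)^0·-1^-4·-1^-3 = -1.
(a,b)_2: α=12, β=24; u≡7, v≡1 (mod 8); ε(u)ε(v)=1·0, αω(v)=12·0, βω(u)=24·0; sum ≡ 0  ⇒  +1.
(a,b)_31: α=1, u≡23; β=2, v≡25 (mod 31); (23|31)=-1, (25|31)=+1; sign (−1)^0·-1^2·+1^1 = +1.
(a,b)_7: α=0, u≡3; β=-2, v≡6 (mod 7); (3|7)=-1, (6|7)=-1; sign (−1)^0·-1^-2·-1^0 = +1.
(a,b)_3: α=6, u≡2; β=9, v≡2 (mod 3); (2|3)=-1, (2|3)=-1; sign (−1)^0·-1^9·-1^6 = -1.
(a,b)_11: α=2, u≡1; β=5, v≡5 (mod 11); (1|11)=+1, (5|11)=+1; sign (−1)^0·+1^5·+1^2 = +1.
Ram(-1110265, 33) = {3, 5, 13, 19}; no ℚ_3-point on the conic.

[3, 5, 13, 19]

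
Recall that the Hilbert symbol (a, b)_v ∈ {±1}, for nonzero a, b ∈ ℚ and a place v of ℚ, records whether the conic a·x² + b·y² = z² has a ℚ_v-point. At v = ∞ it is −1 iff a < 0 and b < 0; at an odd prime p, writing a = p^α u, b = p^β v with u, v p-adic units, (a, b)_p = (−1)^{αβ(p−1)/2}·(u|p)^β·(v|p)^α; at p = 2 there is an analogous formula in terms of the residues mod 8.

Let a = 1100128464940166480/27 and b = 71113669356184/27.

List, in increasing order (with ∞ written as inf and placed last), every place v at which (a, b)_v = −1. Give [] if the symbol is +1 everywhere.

Mod squares: a ≡ 15, b ≡ 9282. Check v ∈ {∞, 2, 3, 5, 7, 13, 17}.
v=∞: 15 > 0 and 9282 > 0  ⇒  (a,b)_∞ = +1.
v=17: a=17^4·(≡9), b=17^3·(≡1) mod 17; (9|17)=+1, (1|17)=+1; (−1)^{4·3·8}·(+1)^3·(+1)^4 = +1.
v=5: a=5^1·(≡3), b=5^0·(≡2) mod 5; (3|5)=-1, (2|5)=-1; (−1)^{1·0·2}·(-1)^0·(-1)^1 = -1.
v=2: v_2(a)=4, v_2(b)=3; units ≡ 7, 1 (mod 8); ε·ε+αω+βω = 1·0+4·0+3·0 ≡ 0  ⇒  (a,b)_2 = +1.
v=13: a=13^4·(≡2), b=13^3·(≡4) mod 13; (2|13)=-1, (4|13)=+1; (−1)^{4·3·6}·(-1)^3·(+1)^4 = -1.
v=7: a=7^8·(≡2), b=7^7·(≡6) mod 7; (2|7)=+1, (6|7)=-1; (−1)^{8·7·3}·(+1)^7·(-1)^8 = +1.
v=3: a=3^-3·(≡2), b=3^-3·(≡1) mod 3; (2|3)=-1, (1|3)=+1; (−1)^{-3·-3·1}·(-1)^-3·(+1)^-3 = +1.
|Ram(15, 9282)| = 2, even; anisotropic at {5, 13}.

[5, 13]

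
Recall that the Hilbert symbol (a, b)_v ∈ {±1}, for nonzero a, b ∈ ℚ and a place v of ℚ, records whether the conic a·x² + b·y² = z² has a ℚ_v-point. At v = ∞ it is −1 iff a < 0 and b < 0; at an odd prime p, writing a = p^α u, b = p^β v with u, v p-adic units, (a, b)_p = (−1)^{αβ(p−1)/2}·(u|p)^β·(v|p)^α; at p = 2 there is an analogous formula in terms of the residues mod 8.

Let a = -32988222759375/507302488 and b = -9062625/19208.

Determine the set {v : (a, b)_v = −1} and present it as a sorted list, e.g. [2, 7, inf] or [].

[3, 5, 13, inf]

(a, b) ≡ (-330, -4290) mod (ℚ^×)²; places V = {2, 3, 5, 7, 11, 13, ∞}.
(a,b)_5: α=5, u≡4; β=3, v≡3 (mod 5); (4|5)=+1, (3|5)=-1; sign (−1)^0·+1^3·-1^5 = -1.
(a,b)_3: α=7, u≡1; β=1, v≡1 (mod 3); (1|3)=+1, (1|3)=+1; sign (−1)^1·+1^1·+1^7 = -1.
(a,b)_13: α=6, u≡6; β=3, v≡5 (mod 13); (6|13)=-1, (5|13)=-1; sign (−1)^0·-1^3·-1^6 = -1.
(a,b)_∞: sgn(-330)=−, sgn(-4290)=−, so -1.
(a,b)_11: α=-1, u≡3; β=1, v≡7 (mod 11); (3|11)=+1, (7|11)=-1; sign (−1)^1·+1^1·-1^-1 = +1.
(a,b)_2: α=-3, β=-3; u≡3, v≡7 (mod 8); ε(u)ε(v)=1·1, αω(v)=-3·0, βω(u)=-3·1; sum ≡ 0  ⇒  +1.
(a,b)_7: α=-8, u≡3; β=-4, v≡2 (mod 7); (3|7)=-1, (2|7)=+1; sign (−1)^0·-1^-4·+1^-8 = +1.
Ram(-330, -4290) = {3, 5, 13, ∞}; no ℚ_3-point on the conic.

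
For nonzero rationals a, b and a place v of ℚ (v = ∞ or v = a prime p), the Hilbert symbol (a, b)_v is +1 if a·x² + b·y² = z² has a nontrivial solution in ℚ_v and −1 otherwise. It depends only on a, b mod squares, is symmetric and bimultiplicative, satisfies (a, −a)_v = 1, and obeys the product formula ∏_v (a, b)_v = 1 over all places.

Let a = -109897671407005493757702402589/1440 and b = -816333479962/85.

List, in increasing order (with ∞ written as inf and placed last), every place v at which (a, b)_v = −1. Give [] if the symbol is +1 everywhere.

Mod squares: a ≡ -151810, b ≡ -1416088689730. Check v ∈ {∞, 2, 3, 5, 7, 11, 13, 17, 19, 37, 41, 43, 47}.
v=41: a=41^2·(≡19), b=41^1·(≡28) mod 41; (19|41)=-1, (28|41)=-1; (−1)^{2·1·20}·(-1)^1·(-1)^2 = -1.
v=43: a=43^2·(≡9), b=43^1·(≡7) mod 43; (9|43)=+1, (7|43)=-1; (−1)^{2·1·21}·(+1)^1·(-1)^2 = +1.
v=5: a=5^-1·(≡2), b=5^-1·(≡4) mod 5; (2|5)=-1, (4|5)=+1; (−1)^{-1·-1·2}·(-1)^-1·(+1)^-1 = -1.
v=∞: -151810 < 0 and -1416088689730 < 0  ⇒  (a,b)_∞ = -1.
v=2: v_2(a)=-5, v_2(b)=1; units ≡ 7, 7 (mod 8); ε·ε+αω+βω = 1·1+-5·0+1·0 ≡ 1  ⇒  (a,b)_2 = -1.
v=13: a=13^2·(≡10), b=13^1·(≡11) mod 13; (10|13)=+1, (11|13)=-1; (−1)^{2·1·6}·(+1)^1·(-1)^2 = +1.
v=11: a=11^2·(≡3), b=11^1·(≡6) mod 11; (3|11)=+1, (6|11)=-1; (−1)^{2·1·5}·(+1)^1·(-1)^2 = +1.
v=47: a=47^3·(≡10), b=47^1·(≡20) mod 47; (10|47)=-1, (20|47)=-1; (−1)^{3·1·23}·(-1)^1·(-1)^3 = -1.
v=19: a=19^5·(≡1), b=19^1·(≡13) mod 19; (1|19)=+1, (13|19)=-1; (−1)^{5·1·9}·(+1)^1·(-1)^5 = +1.
v=37: a=37^2·(≡21), b=37^1·(≡4) mod 37; (21|37)=+1, (4|37)=+1; (−1)^{2·1·18}·(+1)^1·(+1)^2 = +1.
v=17: a=17^3·(≡6), b=17^-1·(≡9) mod 17; (6|17)=-1, (9|17)=+1; (−1)^{3·-1·8}·(-1)^-1·(+1)^3 = -1.
v=3: a=3^-2·(≡2), b=3^0·(≡2) mod 3; (2|3)=-1, (2|3)=-1; (−1)^{-2·0·1}·(-1)^0·(-1)^-2 = +1.
v=7: a=7^0·(≡5), b=7^2·(≡6) mod 7; (5|7)=-1, (6|7)=-1; (−1)^{0·2·3}·(-1)^2·(-1)^0 = +1.
(-151810, -1416088689730 / ℚ) ramifies at {2, 5, 17, 41, 47, ∞}: a division algebra.

[2, 5, 17, 41, 47, inf]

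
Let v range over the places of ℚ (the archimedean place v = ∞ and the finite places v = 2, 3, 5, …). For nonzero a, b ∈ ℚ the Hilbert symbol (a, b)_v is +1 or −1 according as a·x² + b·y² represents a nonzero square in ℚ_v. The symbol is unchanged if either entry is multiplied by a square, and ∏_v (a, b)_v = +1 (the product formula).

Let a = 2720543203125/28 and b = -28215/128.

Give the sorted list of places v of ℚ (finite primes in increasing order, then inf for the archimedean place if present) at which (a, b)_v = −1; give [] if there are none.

[2, 3, 11, 17]

(a, b) ≡ (124355, -6270) mod (ℚ^×)²; places V = {2, 3, 5, 7, 11, 17, 19, ∞}.
(a,b)_17: α=1, u≡10; β=0, v≡10 (mod 17); (10|17)=-1, (10|17)=-1; sign (−1)^0·-1^0·-1^1 = -1.
(a,b)_19: α=1, u≡16; β=1, v≡12 (mod 19); (16|19)=+1, (12|19)=-1; sign (−1)^1·+1^1·-1^1 = +1.
(a,b)_∞: sgn(124355)=+, sgn(-6270)=−, so +1.
(a,b)_3: α=4, u≡2; β=3, v≡1 (mod 3); (2|3)=-1, (1|3)=+1; sign (−1)^0·-1^3·+1^4 = -1.
(a,b)_5: α=7, u≡1; β=1, v≡4 (mod 5); (1|5)=+1, (4|5)=+1; sign (−1)^0·+1^1·+1^7 = +1.
(a,b)_7: α=-1, u≡5; β=0, v≡1 (mod 7); (5|7)=-1, (1|7)=+1; sign (−1)^0·-1^0·+1^-1 = +1.
(a,b)_11: α=3, u≡8; β=1, v≡6 (mod 11); (8|11)=-1, (6|11)=-1; sign (−1)^1·-1^1·-1^3 = -1.
(a,b)_2: α=-2, β=-7; u≡3, v≡1 (mod 8); ε(u)ε(v)=1·0, αω(v)=-2·0, βω(u)=-7·1; sum ≡ 1  ⇒  -1.
Ram(124355, -6270) = {2, 3, 11, 17}; no ℚ_2-point on the conic.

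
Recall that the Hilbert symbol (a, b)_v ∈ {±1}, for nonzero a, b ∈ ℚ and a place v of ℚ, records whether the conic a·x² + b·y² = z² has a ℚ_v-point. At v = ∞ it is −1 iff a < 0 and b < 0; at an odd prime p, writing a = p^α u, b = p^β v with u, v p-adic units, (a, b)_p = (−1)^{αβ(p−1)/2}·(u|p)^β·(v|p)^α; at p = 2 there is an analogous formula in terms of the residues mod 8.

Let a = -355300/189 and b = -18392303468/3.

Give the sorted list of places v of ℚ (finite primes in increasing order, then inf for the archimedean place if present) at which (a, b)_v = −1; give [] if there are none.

Mod squares: a ≡ -74613, b ≡ -969. Check v ∈ {∞, 2, 3, 5, 7, 11, 17, 19}.
v=19: a=19^1·(≡4), b=19^1·(≡6) mod 19; (4|19)=+1, (6|19)=+1; (−1)^{1·1·9}·(+1)^1·(+1)^1 = -1.
v=5: a=5^2·(≡2), b=5^0·(≡4) mod 5; (2|5)=-1, (4|5)=+1; (−1)^{2·0·2}·(-1)^0·(+1)^2 = +1.
v=2: v_2(a)=2, v_2(b)=2; units ≡ 3, 7 (mod 8); ε·ε+αω+βω = 1·1+2·0+2·1 ≡ 1  ⇒  (a,b)_2 = -1.
v=3: a=3^-3·(≡2), b=3^-1·(≡1) mod 3; (2|3)=-1, (1|3)=+1; (−1)^{-3·-1·1}·(-1)^-1·(+1)^-3 = +1.
v=17: a=17^1·(≡5), b=17^1·(≡3) mod 17; (5|17)=-1, (3|17)=-1; (−1)^{1·1·8}·(-1)^1·(-1)^1 = +1.
v=7: a=7^-1·(≡1), b=7^6·(≡2) mod 7; (1|7)=+1, (2|7)=+1; (−1)^{-1·6·3}·(+1)^6·(+1)^-1 = +1.
v=∞: -74613 < 0 and -969 < 0  ⇒  (a,b)_∞ = -1.
v=11: a=11^1·(≡9), b=11^2·(≡8) mod 11; (9|11)=+1, (8|11)=-1; (−1)^{1·2·5}·(+1)^2·(-1)^1 = -1.
(-74613, -969 / ℚ) ramifies at {2, 11, 19, ∞}: a division algebra.

[2, 11, 19, inf]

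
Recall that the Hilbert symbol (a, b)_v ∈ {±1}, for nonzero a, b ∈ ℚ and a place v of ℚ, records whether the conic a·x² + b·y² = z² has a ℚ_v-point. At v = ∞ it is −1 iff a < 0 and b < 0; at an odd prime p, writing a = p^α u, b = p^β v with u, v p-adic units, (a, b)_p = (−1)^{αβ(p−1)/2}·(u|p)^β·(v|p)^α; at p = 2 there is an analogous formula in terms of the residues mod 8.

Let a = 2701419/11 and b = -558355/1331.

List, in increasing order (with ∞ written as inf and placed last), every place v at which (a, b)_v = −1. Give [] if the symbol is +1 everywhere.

(a, b) ≡ (606441, -125345) mod (ℚ^×)²; places V = {2, 3, 5, 7, 11, 17, 23, 43, 47, 53, ∞}.
(a,b)_43: α=0, u≡34; β=1, v≡21 (mod 43); (34|43)=-1, (21|43)=+1; sign (−1)^0·-1^1·+1^0 = -1.
(a,b)_47: α=1, u≡21; β=0, v≡16 (mod 47); (21|47)=+1, (16|47)=+1; sign (−1)^0·+1^0·+1^1 = +1.
(a,b)_2: α=0, β=0; u≡1, v≡7 (mod 8); ε(u)ε(v)=0·1, αω(v)=0·0, βω(u)=0·0; sum ≡ 0  ⇒  +1.
(a,b)_5: α=0, u≡4; β=1, v≡4 (mod 5); (4|5)=+1, (4|5)=+1; sign (−1)^0·+1^1·+1^0 = +1.
(a,b)_∞: sgn(606441)=+, sgn(-125345)=−, so +1.
(a,b)_53: α=0, u≡49; β=1, v≡2 (mod 53); (49|53)=+1, (2|53)=-1; sign (−1)^0·+1^1·-1^0 = +1.
(a,b)_23: α=1, u≡16; β=0, v≡10 (mod 23); (16|23)=+1, (10|23)=-1; sign (−1)^0·+1^0·-1^1 = -1.
(a,b)_3: α=1, u≡1; β=0, v≡1 (mod 3); (1|3)=+1, (1|3)=+1; sign (−1)^0·+1^0·+1^1 = +1.
(a,b)_11: α=-1, u≡6; β=-3, v≡5 (mod 11); (6|11)=-1, (5|11)=+1; sign (−1)^1·-1^-3·+1^-1 = +1.
(a,b)_7: α=2, u≡5; β=2, v≡1 (mod 7); (5|7)=-1, (1|7)=+1; sign (−1)^0·-1^2·+1^2 = +1.
(a,b)_17: α=1, u≡10; β=0, v≡2 (mod 17); (10|17)=-1, (2|17)=+1; sign (−1)^0·-1^0·+1^1 = +1.
Ram(606441, -125345) = {23, 43}; no ℚ_23-point on the conic.

[23, 43]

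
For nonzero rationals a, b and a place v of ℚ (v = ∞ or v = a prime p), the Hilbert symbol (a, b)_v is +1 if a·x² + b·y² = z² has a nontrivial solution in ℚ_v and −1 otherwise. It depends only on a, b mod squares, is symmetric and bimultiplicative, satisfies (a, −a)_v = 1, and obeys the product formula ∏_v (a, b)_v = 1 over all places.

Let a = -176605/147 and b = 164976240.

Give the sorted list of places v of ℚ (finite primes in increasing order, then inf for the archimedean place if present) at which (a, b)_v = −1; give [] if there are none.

Mod squares: a ≡ -3135, b ≡ 85215. Check v ∈ {∞, 2, 3, 5, 7, 11, 13, 19, 23}.
v=23: a=23^0·(≡9), b=23^1·(≡8) mod 23; (9|23)=+1, (8|23)=+1; (−1)^{0·1·11}·(+1)^1·(+1)^0 = +1.
v=11: a=11^1·(≡4), b=11^2·(≡1) mod 11; (4|11)=+1, (1|11)=+1; (−1)^{1·2·5}·(+1)^2·(+1)^1 = +1.
v=2: v_2(a)=0, v_2(b)=4; units ≡ 1, 7 (mod 8); ε·ε+αω+βω = 0·1+0·0+4·0 ≡ 0  ⇒  (a,b)_2 = +1.
v=19: a=19^1·(≡16), b=19^1·(≡17) mod 19; (16|19)=+1, (17|19)=+1; (−1)^{1·1·9}·(+1)^1·(+1)^1 = -1.
v=13: a=13^2·(≡2), b=13^1·(≡10) mod 13; (2|13)=-1, (10|13)=+1; (−1)^{2·1·6}·(-1)^1·(+1)^2 = -1.
v=5: a=5^1·(≡2), b=5^1·(≡3) mod 5; (2|5)=-1, (3|5)=-1; (−1)^{1·1·2}·(-1)^1·(-1)^1 = +1.
v=∞: -3135 < 0 and 85215 > 0  ⇒  (a,b)_∞ = +1.
v=7: a=7^-2·(≡4), b=7^0·(≡2) mod 7; (4|7)=+1, (2|7)=+1; (−1)^{-2·0·3}·(+1)^0·(+1)^-2 = +1.
v=3: a=3^-1·(≡2), b=3^1·(≡1) mod 3; (2|3)=-1, (1|3)=+1; (−1)^{-1·1·1}·(-1)^1·(+1)^-1 = +1.
(-3135, 85215 / ℚ) ramifies at {13, 19}: a division algebra.

[13, 19]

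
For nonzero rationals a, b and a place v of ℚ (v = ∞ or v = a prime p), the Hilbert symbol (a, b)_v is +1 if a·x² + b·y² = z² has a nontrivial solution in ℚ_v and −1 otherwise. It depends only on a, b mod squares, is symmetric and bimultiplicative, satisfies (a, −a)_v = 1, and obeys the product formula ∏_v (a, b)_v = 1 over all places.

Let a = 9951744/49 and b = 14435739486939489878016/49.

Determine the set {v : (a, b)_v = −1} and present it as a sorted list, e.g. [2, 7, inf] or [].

Mod squares: a ≡ 38874, b ≡ 39. Check v ∈ {∞, 2, 3, 7, 11, 13, 19, 31, 37}.
v=3: a=3^1·(≡1), b=3^3·(≡1) mod 3; (1|3)=+1, (1|3)=+1; (−1)^{1·3·1}·(+1)^3·(+1)^1 = -1.
v=2: v_2(a)=9, v_2(b)=14; units ≡ 5, 7 (mod 8); ε·ε+αω+βω = 0·1+9·0+14·1 ≡ 0  ⇒  (a,b)_2 = +1.
v=7: a=7^-2·(≡5), b=7^-2·(≡4) mod 7; (5|7)=-1, (4|7)=+1; (−1)^{-2·-2·3}·(-1)^-2·(+1)^-2 = +1.
v=∞: 38874 > 0 and 39 > 0  ⇒  (a,b)_∞ = +1.
v=11: a=11^1·(≡4), b=11^4·(≡8) mod 11; (4|11)=+1, (8|11)=-1; (−1)^{1·4·5}·(+1)^4·(-1)^1 = -1.
v=37: a=37^0·(≡31), b=37^2·(≡24) mod 37; (31|37)=-1, (24|37)=-1; (−1)^{0·2·18}·(-1)^2·(-1)^0 = +1.
v=31: a=31^1·(≡20), b=31^2·(≡9) mod 31; (20|31)=+1, (9|31)=+1; (−1)^{1·2·15}·(+1)^2·(+1)^1 = +1.
v=13: a=13^0·(≡1), b=13^1·(≡1) mod 13; (1|13)=+1, (1|13)=+1; (−1)^{0·1·6}·(+1)^1·(+1)^0 = +1.
v=19: a=19^1·(≡2), b=19^4·(≡5) mod 19; (2|19)=-1, (5|19)=+1; (−1)^{1·4·9}·(-1)^4·(+1)^1 = +1.
Ram(38874, 39) = {3, 11}; no ℚ_3-point on the conic.

[3, 11]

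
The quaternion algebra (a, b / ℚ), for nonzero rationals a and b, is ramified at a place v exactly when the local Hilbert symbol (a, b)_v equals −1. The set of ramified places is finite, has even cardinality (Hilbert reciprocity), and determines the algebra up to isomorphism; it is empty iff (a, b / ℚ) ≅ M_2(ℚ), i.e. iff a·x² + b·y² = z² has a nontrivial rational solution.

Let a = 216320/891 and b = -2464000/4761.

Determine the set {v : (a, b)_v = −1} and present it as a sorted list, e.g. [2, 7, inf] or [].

Mod squares: a ≡ 55, b ≡ -385. Check v ∈ {∞, 2, 3, 5, 7, 11, 13, 23}.
v=11: a=11^-1·(≡4), b=11^1·(≡9) mod 11; (4|11)=+1, (9|11)=+1; (−1)^{-1·1·5}·(+1)^1·(+1)^-1 = -1.
v=5: a=5^1·(≡4), b=5^3·(≡3) mod 5; (4|5)=+1, (3|5)=-1; (−1)^{1·3·2}·(+1)^3·(-1)^1 = -1.
v=3: a=3^-4·(≡1), b=3^-2·(≡2) mod 3; (1|3)=+1, (2|3)=-1; (−1)^{-4·-2·1}·(+1)^-2·(-1)^-4 = +1.
v=7: a=7^0·(≡3), b=7^1·(≡2) mod 7; (3|7)=-1, (2|7)=+1; (−1)^{0·1·3}·(-1)^1·(+1)^0 = -1.
v=∞: 55 > 0 and -385 < 0  ⇒  (a,b)_∞ = +1.
v=23: a=23^0·(≡3), b=23^-2·(≡4) mod 23; (3|23)=+1, (4|23)=+1; (−1)^{0·-2·11}·(+1)^-2·(+1)^0 = +1.
v=2: v_2(a)=8, v_2(b)=8; units ≡ 7, 7 (mod 8); ε·ε+αω+βω = 1·1+8·0+8·0 ≡ 1  ⇒  (a,b)_2 = -1.
v=13: a=13^2·(≡12), b=13^0·(≡11) mod 13; (12|13)=+1, (11|13)=-1; (−1)^{2·0·6}·(+1)^0·(-1)^2 = +1.
|Ram(55, -385)| = 4, even; anisotropic at {2, 5, 7, 11}.

[2, 5, 7, 11]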